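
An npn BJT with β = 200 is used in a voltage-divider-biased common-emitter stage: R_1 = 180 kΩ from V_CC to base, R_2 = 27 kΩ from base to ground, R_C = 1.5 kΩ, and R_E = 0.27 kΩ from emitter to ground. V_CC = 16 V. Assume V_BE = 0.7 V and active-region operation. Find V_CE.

V_CE ≈ 9.7 V

Thevenize the base divider: V_Th = V_CC·R_2/(R_1+R_2) = 16×27/207 = 2.09 V, R_Th = R_1‖R_2 = 23.5 kΩ.
Base-emitter loop: V_Th = I_B·R_Th + V_BE + (β+1)I_B·R_E, so I_B = (2.09 − 0.7) / (23.5 + 201×0.27) = 0.0178 mA.
I_C = β·I_B = 200×0.0178 = 3.57 mA, and I_E = (β+1)I_B = 3.59 mA.
V_CE = V_CC − I_C·R_C − I_E·R_E = 16 − 3.57×1.5 − 3.59×0.27 = 9.68 V.
V_CE = 9.68 V > 0.2 V confirms active-region operation.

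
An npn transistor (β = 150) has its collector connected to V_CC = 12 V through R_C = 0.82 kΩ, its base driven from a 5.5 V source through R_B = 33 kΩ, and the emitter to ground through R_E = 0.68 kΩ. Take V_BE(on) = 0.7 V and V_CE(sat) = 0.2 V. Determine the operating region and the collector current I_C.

active; I_C ≈ 5.3 mA

Assume active. Base-emitter loop: I_B = (V_BB − V_BE)/(R_B + (β+1)R_E) = (5.5 − 0.7)/(33 + 151×0.68) = 0.0354 mA.
I_C = β·I_B = 150×0.0354 = 5.31 mA.
V_CE = V_CC − I_C·R_C − I_E·R_E = 12 − 5.31×0.82 − 5.34×0.68 = 4.02 V > V_CE(sat), so the active-region assumption holds.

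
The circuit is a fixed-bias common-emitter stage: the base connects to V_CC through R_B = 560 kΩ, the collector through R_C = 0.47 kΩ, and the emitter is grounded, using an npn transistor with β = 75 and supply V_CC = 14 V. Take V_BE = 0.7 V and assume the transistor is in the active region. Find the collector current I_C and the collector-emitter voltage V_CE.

I_C ≈ 1.8 mA, V_CE ≈ 13 V

Base loop: V_CC = I_B·R_B + V_BE, so I_B = (14 − 0.7)/560 kΩ = 0.0238 mA.
In the active region I_C = β·I_B = 75 × 0.0238 = 1.78 mA.
Collector loop: V_CE = V_CC − I_C·R_C = 14 − 1.78×0.47 = 13.2 V.
Since V_CE = 13.2 V > V_CE(sat) ≈ 0.2 V, the transistor is in the active region as assumed.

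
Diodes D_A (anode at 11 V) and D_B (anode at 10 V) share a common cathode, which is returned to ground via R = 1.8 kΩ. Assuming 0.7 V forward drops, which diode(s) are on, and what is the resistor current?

Only D_A conducts; I_R ≈ 5.7 mA

Assume both conduct. Then node N would need to be at both 11−0.7 = 10.3 V and 10−0.7 = 9.3 V, which is impossible.
Assume only D_A conducts: V_N = 11 − 0.7 = 10.3 V, so I_R = 10.3/1.8 = 5.72 mA.
Check D_B: its anode-to-cathode voltage is 10 − 10.3 = -0.3 V < 0.7 V, so it is off. The assumption is consistent.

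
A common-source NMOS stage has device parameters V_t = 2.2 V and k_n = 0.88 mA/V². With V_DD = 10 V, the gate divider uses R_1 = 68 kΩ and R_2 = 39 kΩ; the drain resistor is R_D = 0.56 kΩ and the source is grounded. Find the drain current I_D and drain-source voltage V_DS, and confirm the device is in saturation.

I_D ≈ 0.92 mA, V_DS ≈ 9.5 V

V_G = V_DD·R_2/(R_1+R_2) = 10×39/107 = 3.64 V. With the source grounded, V_GS = V_G = 3.64 V.
Assume saturation: I_D = (k_n/2)(V_GS − V_t)² = (0.88/2)×(3.64 − 2.2)² = 0.44×1.44² = 0.919 mA.
V_DS = V_DD − I_D·R_D = 10 − 0.919×0.56 = 9.49 V.
Saturation requires V_DS ≥ V_GS − V_t = 1.44 V; 9.49 ≥ 1.44 ✓.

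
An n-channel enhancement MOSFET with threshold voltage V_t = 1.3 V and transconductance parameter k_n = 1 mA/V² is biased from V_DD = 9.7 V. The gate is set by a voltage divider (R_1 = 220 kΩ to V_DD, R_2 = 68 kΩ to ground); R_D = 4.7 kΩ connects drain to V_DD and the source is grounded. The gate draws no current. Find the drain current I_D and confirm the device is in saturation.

V_G = V_DD·R_2/(R_1+R_2) = 9.7×68/288 = 2.29 V. With the source grounded, V_GS = V_G = 2.29 V.
Assume saturation: I_D = (k_n/2)(V_GS − V_t)² = (1/2)×(2.29 − 1.3)² = 0.5×0.99² = 0.49 mA.
V_DS = V_DD − I_D·R_D = 9.7 − 0.49×4.7 = 7.4 V.
Saturation requires V_DS ≥ V_GS − V_t = 0.99 V; 7.4 ≥ 0.99 ✓.

I_D ≈ 0.49 mA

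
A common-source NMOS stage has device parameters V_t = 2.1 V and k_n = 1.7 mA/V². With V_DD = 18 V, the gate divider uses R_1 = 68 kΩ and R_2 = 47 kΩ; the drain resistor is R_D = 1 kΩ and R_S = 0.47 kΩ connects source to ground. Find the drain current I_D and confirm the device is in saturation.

I_D ≈ 5.7 mA

V_G = V_DD·R_2/(R_1+R_2) = 18×47/115 = 7.36 V.
Assume saturation: I_D = (k_n/2)(V_GS − V_t)² with V_GS = V_G − I_D·R_S = 7.36 − 0.47·I_D.
Substituting gives 0.188·I_D² − 5.2·I_D + 23.5 = 0, with roots I_D = 5.68 or 22 mA.
The root I_D = 22 mA gives V_GS = -2.99 V ≤ V_t, so take I_D = 5.68 mA.
Then V_GS = 4.69 V and V_DS = V_DD − I_D(R_D+R_S) = 18 − 5.68×1.47 = 9.65 V.
Saturation requires V_DS ≥ V_GS − V_t = 2.59 V; 9.65 ≥ 2.59 ✓.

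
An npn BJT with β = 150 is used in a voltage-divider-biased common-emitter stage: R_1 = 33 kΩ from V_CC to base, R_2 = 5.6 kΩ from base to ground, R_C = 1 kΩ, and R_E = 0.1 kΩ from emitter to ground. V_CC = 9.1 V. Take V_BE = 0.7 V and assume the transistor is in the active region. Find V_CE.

V_CE ≈ 4 V

Thevenize the base divider: V_Th = V_CC·R_2/(R_1+R_2) = 9.1×5.6/38.6 = 1.32 V, R_Th = R_1‖R_2 = 4.79 kΩ.
Base-emitter loop: V_Th = I_B·R_Th + V_BE + (β+1)I_B·R_E, so I_B = (1.32 − 0.7) / (4.79 + 151×0.1) = 0.0312 mA.
I_C = β·I_B = 150×0.0312 = 4.68 mA, and I_E = (β+1)I_B = 4.71 mA.
V_CE = V_CC − I_C·R_C − I_E·R_E = 9.1 − 4.68×1 − 4.71×0.1 = 3.95 V.
V_CE = 3.95 V > 0.2 V confirms active-region operation.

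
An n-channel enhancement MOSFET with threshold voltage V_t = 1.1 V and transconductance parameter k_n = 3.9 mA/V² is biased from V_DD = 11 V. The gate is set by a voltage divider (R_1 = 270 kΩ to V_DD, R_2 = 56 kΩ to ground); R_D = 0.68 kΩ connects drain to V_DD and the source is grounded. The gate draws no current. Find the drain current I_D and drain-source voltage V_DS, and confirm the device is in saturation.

V_G = V_DD·R_2/(R_1+R_2) = 11×56/326 = 1.89 V. With the source grounded, V_GS = V_G = 1.89 V.
Assume saturation: I_D = (k_n/2)(V_GS − V_t)² = (3.9/2)×(1.89 − 1.1)² = 1.95×0.79² = 1.22 mA.
V_DS = V_DD − I_D·R_D = 11 − 1.22×0.68 = 10.2 V.
Saturation requires V_DS ≥ V_GS − V_t = 0.79 V; 10.2 ≥ 0.79 ✓.

I_D ≈ 1.2 mA, V_DS ≈ 10 V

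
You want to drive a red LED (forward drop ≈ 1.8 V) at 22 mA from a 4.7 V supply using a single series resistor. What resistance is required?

R ≈ 0.13 kΩ

The resistor drops V_S − V_D = 4.7 − 1.8 = 2.9 V at 22 mA.
R = 2.9 V / 22 mA = 0.132 kΩ.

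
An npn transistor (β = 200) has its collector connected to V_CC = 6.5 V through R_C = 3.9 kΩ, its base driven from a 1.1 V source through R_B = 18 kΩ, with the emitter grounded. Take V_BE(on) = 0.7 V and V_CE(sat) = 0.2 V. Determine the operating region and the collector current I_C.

saturation; I_C ≈ 1.6 mA

Assume active: I_B = (1.1 − 0.7)/18 = 0.0222 mA, giving I_C = β·I_B = 4.44 mA.
But then V_CE = 6.5 − 4.44×3.9 = -10.8 V < V_CE(sat) = 0.2 V — impossible in the active region.
So the transistor is saturated. With V_CE = 0.2 V, I_C = (V_CC − 0.2)/R_C = 6.3/3.9 = 1.62 mA.
Check: β·I_B = 4.44 mA > I_C = 1.62 mA, confirming saturation.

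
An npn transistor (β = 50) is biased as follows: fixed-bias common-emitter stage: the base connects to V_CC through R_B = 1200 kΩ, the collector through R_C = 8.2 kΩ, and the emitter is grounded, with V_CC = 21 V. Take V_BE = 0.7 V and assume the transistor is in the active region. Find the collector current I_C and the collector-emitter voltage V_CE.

I_C ≈ 0.85 mA, V_CE ≈ 14 V

Base loop: V_CC = I_B·R_B + V_BE, so I_B = (21 − 0.7)/1200 kΩ = 0.0169 mA.
In the active region I_C = β·I_B = 50 × 0.0169 = 0.846 mA.
Collector loop: V_CE = V_CC − I_C·R_C = 21 − 0.846×8.2 = 14.1 V.
Since V_CE = 14.1 V > V_CE(sat) ≈ 0.2 V, the transistor is in the active region as assumed.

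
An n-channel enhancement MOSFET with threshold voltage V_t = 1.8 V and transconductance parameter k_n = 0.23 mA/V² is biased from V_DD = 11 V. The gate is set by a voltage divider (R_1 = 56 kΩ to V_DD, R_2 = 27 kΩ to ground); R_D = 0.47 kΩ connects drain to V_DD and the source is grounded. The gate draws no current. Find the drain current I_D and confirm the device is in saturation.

I_D ≈ 0.36 mA

V_G = V_DD·R_2/(R_1+R_2) = 11×27/83 = 3.58 V. With the source grounded, V_GS = V_G = 3.58 V.
Assume saturation: I_D = (k_n/2)(V_GS − V_t)² = (0.23/2)×(3.58 − 1.8)² = 0.115×1.78² = 0.364 mA.
V_DS = V_DD − I_D·R_D = 11 − 0.364×0.47 = 10.8 V.
Saturation requires V_DS ≥ V_GS − V_t = 1.78 V; 10.8 ≥ 1.78 ✓.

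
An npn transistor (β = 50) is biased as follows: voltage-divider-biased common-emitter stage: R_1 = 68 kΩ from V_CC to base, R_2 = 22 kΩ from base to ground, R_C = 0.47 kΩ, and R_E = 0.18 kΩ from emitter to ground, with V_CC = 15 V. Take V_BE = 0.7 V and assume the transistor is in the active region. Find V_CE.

Thevenize the base divider: V_Th = V_CC·R_2/(R_1+R_2) = 15×22/90 = 3.67 V, R_Th = R_1‖R_2 = 16.6 kΩ.
Base-emitter loop: V_Th = I_B·R_Th + V_BE + (β+1)I_B·R_E, so I_B = (3.67 − 0.7) / (16.6 + 51×0.18) = 0.115 mA.
I_C = β·I_B = 50×0.115 = 5.75 mA, and I_E = (β+1)I_B = 5.86 mA.
V_CE = V_CC − I_C·R_C − I_E·R_E = 15 − 5.75×0.47 − 5.86×0.18 = 11.2 V.
V_CE = 11.2 V > 0.2 V confirms active-region operation.

V_CE ≈ 11 V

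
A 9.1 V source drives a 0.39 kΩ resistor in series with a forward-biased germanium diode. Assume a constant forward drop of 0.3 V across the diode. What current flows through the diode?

I ≈ 23 mA

KVL around the loop: 9.1 = V_D + I·R = 0.3 + I × 0.39 kΩ.
So I = (9.1 − 0.3) / 0.39 kΩ = 8.8 / 0.39 = 22.6 mA.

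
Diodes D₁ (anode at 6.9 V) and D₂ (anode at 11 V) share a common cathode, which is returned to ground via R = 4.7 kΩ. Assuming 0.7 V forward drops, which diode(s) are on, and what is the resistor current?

Assume both conduct. Then node N would need to be at both 6.9−0.7 = 6.2 V and 11−0.7 = 10.3 V, which is impossible.
Assume only D₂ conducts: V_N = 11 − 0.7 = 10.3 V, so I_R = 10.3/4.7 = 2.19 mA.
Check D₁: its anode-to-cathode voltage is 6.9 − 10.3 = -3.4 V < 0.7 V, so it is off. The assumption is consistent.

Only D₂ conducts; I_R ≈ 2.2 mA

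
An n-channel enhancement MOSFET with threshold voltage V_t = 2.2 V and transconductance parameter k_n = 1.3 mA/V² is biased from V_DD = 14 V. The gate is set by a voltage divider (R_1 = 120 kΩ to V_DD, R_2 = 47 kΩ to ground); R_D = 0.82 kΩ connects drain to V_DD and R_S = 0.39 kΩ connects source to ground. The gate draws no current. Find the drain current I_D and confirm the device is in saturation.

I_D ≈ 1.1 mA

V_G = V_DD·R_2/(R_1+R_2) = 14×47/167 = 3.94 V.
Assume saturation: I_D = (k_n/2)(V_GS − V_t)² with V_GS = V_G − I_D·R_S = 3.94 − 0.39·I_D.
Substituting gives 0.0989·I_D² − 1.88·I_D + 1.97 = 0, with roots I_D = 1.11 or 17.9 mA.
The root I_D = 17.9 mA gives V_GS = -3.05 V ≤ V_t, so take I_D = 1.11 mA.
Then V_GS = 3.51 V and V_DS = V_DD − I_D(R_D+R_S) = 14 − 1.11×1.21 = 12.7 V.
Saturation requires V_DS ≥ V_GS − V_t = 1.31 V; 12.7 ≥ 1.31 ✓.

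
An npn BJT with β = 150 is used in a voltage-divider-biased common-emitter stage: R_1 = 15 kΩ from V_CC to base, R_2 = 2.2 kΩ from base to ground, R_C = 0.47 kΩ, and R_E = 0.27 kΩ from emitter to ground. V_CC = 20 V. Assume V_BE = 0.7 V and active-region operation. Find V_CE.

Thevenize the base divider: V_Th = V_CC·R_2/(R_1+R_2) = 20×2.2/17.2 = 2.56 V, R_Th = R_1‖R_2 = 1.92 kΩ.
Base-emitter loop: V_Th = I_B·R_Th + V_BE + (β+1)I_B·R_E, so I_B = (2.56 − 0.7) / (1.92 + 151×0.27) = 0.0435 mA.
I_C = β·I_B = 150×0.0435 = 6.53 mA, and I_E = (β+1)I_B = 6.57 mA.
V_CE = V_CC − I_C·R_C − I_E·R_E = 20 − 6.53×0.47 − 6.57×0.27 = 15.2 V.
V_CE = 15.2 V > 0.2 V confirms active-region operation.

V_CE ≈ 15 V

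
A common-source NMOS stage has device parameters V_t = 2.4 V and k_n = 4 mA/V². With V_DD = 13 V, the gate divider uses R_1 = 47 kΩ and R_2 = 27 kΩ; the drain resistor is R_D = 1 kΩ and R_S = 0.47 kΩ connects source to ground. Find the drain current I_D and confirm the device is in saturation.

V_G = V_DD·R_2/(R_1+R_2) = 13×27/74 = 4.74 V.
Assume saturation: I_D = (k_n/2)(V_GS − V_t)² with V_GS = V_G − I_D·R_S = 4.74 − 0.47·I_D.
Substituting gives 0.442·I_D² − 5.41·I_D + 11 = 0, with roots I_D = 2.57 or 9.66 mA.
The root I_D = 9.66 mA gives V_GS = 0.202 V ≤ V_t, so take I_D = 2.57 mA.
Then V_GS = 3.53 V and V_DS = V_DD − I_D(R_D+R_S) = 13 − 2.57×1.47 = 9.22 V.
Saturation requires V_DS ≥ V_GS − V_t = 1.13 V; 9.22 ≥ 1.13 ✓.

I_D ≈ 2.6 mA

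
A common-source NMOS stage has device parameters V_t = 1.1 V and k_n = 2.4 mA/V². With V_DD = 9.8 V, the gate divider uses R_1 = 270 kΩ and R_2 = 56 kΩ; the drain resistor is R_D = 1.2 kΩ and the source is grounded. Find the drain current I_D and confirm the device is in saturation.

V_G = V_DD·R_2/(R_1+R_2) = 9.8×56/326 = 1.68 V. With the source grounded, V_GS = V_G = 1.68 V.
Assume saturation: I_D = (k_n/2)(V_GS − V_t)² = (2.4/2)×(1.68 − 1.1)² = 1.2×0.583² = 0.408 mA.
V_DS = V_DD − I_D·R_D = 9.8 − 0.408×1.2 = 9.31 V.
Saturation requires V_DS ≥ V_GS − V_t = 0.583 V; 9.31 ≥ 0.583 ✓.

I_D ≈ 0.41 mA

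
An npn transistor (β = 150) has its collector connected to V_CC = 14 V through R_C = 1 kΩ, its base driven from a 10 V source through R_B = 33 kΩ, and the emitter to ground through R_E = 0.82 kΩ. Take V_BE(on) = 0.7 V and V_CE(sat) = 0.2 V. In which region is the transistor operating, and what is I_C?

Assume active: I_B = (10 − 0.7)/(33 + 151×0.82) = 0.0593 mA, I_C = β·I_B = 8.9 mA.
Then V_CE = 14 − 8.9×1 − 8.95×0.82 = -2.24 V < 0.2 V — the active assumption fails.
Re-solve with V_CE = 0.2 V. KCL at the emitter: V_E/R_E = (V_BB−0.7−V_E)/R_B + (V_CC−0.2−V_E)/R_C, giving V_E = 6.26 V.
I_C = (V_CC − 0.2 − V_E)/R_C = (13.8 − 6.26)/1 = 7.54 mA.
Check: I_B = (9.3 − 6.26)/33 = 0.0921 mA, and β·I_B = 13.8 mA > I_C, confirming saturation.

saturation; I_C ≈ 7.5 mA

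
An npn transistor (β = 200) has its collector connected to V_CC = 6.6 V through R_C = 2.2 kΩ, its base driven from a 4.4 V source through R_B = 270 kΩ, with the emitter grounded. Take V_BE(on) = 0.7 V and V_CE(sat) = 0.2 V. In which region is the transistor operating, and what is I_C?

Assume active. Base-emitter loop: I_B = (V_BB − V_BE)/R_B = (4.4 − 0.7)/270 = 0.0137 mA.
I_C = β·I_B = 200×0.0137 = 2.74 mA.
V_CE = V_CC − I_C·R_C = 6.6 − 2.74×2.2 = 0.57 V > V_CE(sat), so the active-region assumption holds.

active; I_C ≈ 2.7 mA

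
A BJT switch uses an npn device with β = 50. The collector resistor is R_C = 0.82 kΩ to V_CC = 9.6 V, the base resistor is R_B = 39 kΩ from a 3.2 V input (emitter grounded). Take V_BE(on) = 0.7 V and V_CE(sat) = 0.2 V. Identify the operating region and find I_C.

Assume active. Base-emitter loop: I_B = (V_BB − V_BE)/R_B = (3.2 − 0.7)/39 = 0.0641 mA.
I_C = β·I_B = 50×0.0641 = 3.21 mA.
V_CE = V_CC − I_C·R_C = 9.6 − 3.21×0.82 = 6.97 V > V_CE(sat), so the active-region assumption holds.

active; I_C ≈ 3.2 mA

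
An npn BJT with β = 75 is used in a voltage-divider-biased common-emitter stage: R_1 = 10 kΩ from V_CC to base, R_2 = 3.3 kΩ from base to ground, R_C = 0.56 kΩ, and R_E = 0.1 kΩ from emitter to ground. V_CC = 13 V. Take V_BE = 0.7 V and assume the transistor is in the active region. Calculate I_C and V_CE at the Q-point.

Thevenize the base divider: V_Th = V_CC·R_2/(R_1+R_2) = 13×3.3/13.3 = 3.23 V, R_Th = R_1‖R_2 = 2.48 kΩ.
Base-emitter loop: V_Th = I_B·R_Th + V_BE + (β+1)I_B·R_E, so I_B = (3.23 − 0.7) / (2.48 + 76×0.1) = 0.251 mA.
I_C = β·I_B = 75×0.251 = 18.8 mA, and I_E = (β+1)I_B = 19 mA.
V_CE = V_CC − I_C·R_C − I_E·R_E = 13 − 18.8×0.56 − 19×0.1 = 0.574 V.
V_CE = 0.574 V > 0.2 V confirms active-region operation.

I_C ≈ 19 mA, V_CE ≈ 0.57 V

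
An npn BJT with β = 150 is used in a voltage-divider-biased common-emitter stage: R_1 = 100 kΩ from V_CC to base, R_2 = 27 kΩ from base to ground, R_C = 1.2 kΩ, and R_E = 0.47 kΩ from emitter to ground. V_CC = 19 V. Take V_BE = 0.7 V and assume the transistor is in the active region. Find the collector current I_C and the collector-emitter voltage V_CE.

I_C ≈ 5.4 mA, V_CE ≈ 9.9 V

Thevenize the base divider: V_Th = V_CC·R_2/(R_1+R_2) = 19×27/127 = 4.04 V, R_Th = R_1‖R_2 = 21.3 kΩ.
Base-emitter loop: V_Th = I_B·R_Th + V_BE + (β+1)I_B·R_E, so I_B = (4.04 − 0.7) / (21.3 + 151×0.47) = 0.0362 mA.
I_C = β·I_B = 150×0.0362 = 5.43 mA, and I_E = (β+1)I_B = 5.47 mA.
V_CE = V_CC − I_C·R_C − I_E·R_E = 19 − 5.43×1.2 − 5.47×0.47 = 9.91 V.
V_CE = 9.91 V > 0.2 V confirms active-region operation.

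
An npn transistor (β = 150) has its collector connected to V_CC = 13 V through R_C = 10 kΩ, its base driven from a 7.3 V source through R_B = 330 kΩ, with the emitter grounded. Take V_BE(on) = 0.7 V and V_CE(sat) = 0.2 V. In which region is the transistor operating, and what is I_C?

saturation; I_C ≈ 1.3 mA

Assume active: I_B = (7.3 − 0.7)/330 = 0.02 mA, giving I_C = β·I_B = 3 mA.
But then V_CE = 13 − 3×10 = -17 V < V_CE(sat) = 0.2 V — impossible in the active region.
So the transistor is saturated. With V_CE = 0.2 V, I_C = (V_CC − 0.2)/R_C = 12.8/10 = 1.28 mA.
Check: β·I_B = 3 mA > I_C = 1.28 mA, confirming saturation.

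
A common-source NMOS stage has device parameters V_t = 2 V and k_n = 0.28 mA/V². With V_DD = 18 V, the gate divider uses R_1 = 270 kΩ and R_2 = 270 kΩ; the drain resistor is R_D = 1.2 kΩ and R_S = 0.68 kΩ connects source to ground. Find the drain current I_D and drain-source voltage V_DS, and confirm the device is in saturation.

V_G = V_DD·R_2/(R_1+R_2) = 18×270/540 = 9 V.
Assume saturation: I_D = (k_n/2)(V_GS − V_t)² with V_GS = V_G − I_D·R_S = 9 − 0.68·I_D.
Substituting gives 0.0647·I_D² − 2.33·I_D + 6.86 = 0, with roots I_D = 3.23 or 32.8 mA.
The root I_D = 32.8 mA gives V_GS = -13.3 V ≤ V_t, so take I_D = 3.23 mA.
Then V_GS = 6.8 V and V_DS = V_DD − I_D(R_D+R_S) = 18 − 3.23×1.88 = 11.9 V.
Saturation requires V_DS ≥ V_GS − V_t = 4.8 V; 11.9 ≥ 4.8 ✓.

I_D ≈ 3.2 mA, V_DS ≈ 12 V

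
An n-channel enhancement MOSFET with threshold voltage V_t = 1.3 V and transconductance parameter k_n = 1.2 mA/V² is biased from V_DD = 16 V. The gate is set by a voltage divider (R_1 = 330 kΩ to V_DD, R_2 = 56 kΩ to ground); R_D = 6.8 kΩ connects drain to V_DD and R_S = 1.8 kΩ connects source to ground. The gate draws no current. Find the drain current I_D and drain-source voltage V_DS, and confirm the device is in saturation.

V_G = V_DD·R_2/(R_1+R_2) = 16×56/386 = 2.32 V.
Assume saturation: I_D = (k_n/2)(V_GS − V_t)² with V_GS = V_G − I_D·R_S = 2.32 − 1.8·I_D.
Substituting gives 1.94·I_D² − 3.21·I_D + 0.626 = 0, with roots I_D = 0.226 or 1.42 mA.
The root I_D = 1.42 mA gives V_GS = -0.24 V ≤ V_t, so take I_D = 0.226 mA.
Then V_GS = 1.91 V and V_DS = V_DD − I_D(R_D+R_S) = 16 − 0.226×8.6 = 14.1 V.
Saturation requires V_DS ≥ V_GS − V_t = 0.614 V; 14.1 ≥ 0.614 ✓.

I_D ≈ 0.23 mA, V_DS ≈ 14 V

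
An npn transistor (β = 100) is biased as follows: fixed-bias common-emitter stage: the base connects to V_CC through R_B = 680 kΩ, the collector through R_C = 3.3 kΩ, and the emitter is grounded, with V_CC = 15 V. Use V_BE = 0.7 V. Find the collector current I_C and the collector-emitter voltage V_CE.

Base loop: V_CC = I_B·R_B + V_BE, so I_B = (15 − 0.7)/680 kΩ = 0.021 mA.
In the active region I_C = β·I_B = 100 × 0.021 = 2.1 mA.
Collector loop: V_CE = V_CC − I_C·R_C = 15 − 2.1×3.3 = 8.06 V.
Since V_CE = 8.06 V > V_CE(sat) ≈ 0.2 V, the transistor is in the active region as assumed.

I_C ≈ 2.1 mA, V_CE ≈ 8.1 V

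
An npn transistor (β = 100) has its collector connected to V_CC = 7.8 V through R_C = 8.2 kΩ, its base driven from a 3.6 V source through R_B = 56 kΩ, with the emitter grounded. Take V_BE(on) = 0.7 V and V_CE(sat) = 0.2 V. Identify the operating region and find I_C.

Assume active: I_B = (3.6 − 0.7)/56 = 0.0518 mA, giving I_C = β·I_B = 5.18 mA.
But then V_CE = 7.8 − 5.18×8.2 = -34.7 V < V_CE(sat) = 0.2 V — impossible in the active region.
So the transistor is saturated. With V_CE = 0.2 V, I_C = (V_CC − 0.2)/R_C = 7.6/8.2 = 0.927 mA.
Check: β·I_B = 5.18 mA > I_C = 0.927 mA, confirming saturation.

saturation; I_C ≈ 0.93 mA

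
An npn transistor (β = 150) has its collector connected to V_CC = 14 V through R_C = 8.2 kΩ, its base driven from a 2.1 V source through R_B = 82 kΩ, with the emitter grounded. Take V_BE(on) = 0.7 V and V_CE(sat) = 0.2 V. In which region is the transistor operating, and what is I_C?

saturation; I_C ≈ 1.7 mA

Assume active: I_B = (2.1 − 0.7)/82 = 0.0171 mA, giving I_C = β·I_B = 2.56 mA.
But then V_CE = 14 − 2.56×8.2 = -7 V < V_CE(sat) = 0.2 V — impossible in the active region.
So the transistor is saturated. With V_CE = 0.2 V, I_C = (V_CC − 0.2)/R_C = 13.8/8.2 = 1.68 mA.
Check: β·I_B = 2.56 mA > I_C = 1.68 mA, confirming saturation.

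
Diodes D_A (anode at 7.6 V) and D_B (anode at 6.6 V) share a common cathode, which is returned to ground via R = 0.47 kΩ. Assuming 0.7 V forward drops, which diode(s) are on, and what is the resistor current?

Only D_A conducts; I_R ≈ 15 mA

Assume both conduct. Then node N would need to be at both 7.6−0.7 = 6.9 V and 6.6−0.7 = 5.9 V, which is impossible.
Assume only D_A conducts: V_N = 7.6 − 0.7 = 6.9 V, so I_R = 6.9/0.47 = 14.7 mA.
Check D_B: its anode-to-cathode voltage is 6.6 − 6.9 = -0.3 V < 0.7 V, so it is off. The assumption is consistent.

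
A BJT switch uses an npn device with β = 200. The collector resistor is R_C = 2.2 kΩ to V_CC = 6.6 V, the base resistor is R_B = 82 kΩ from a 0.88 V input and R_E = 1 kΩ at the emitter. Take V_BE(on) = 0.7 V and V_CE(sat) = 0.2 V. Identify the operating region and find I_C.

active; I_C ≈ 0.13 mA

Assume active. Base-emitter loop: I_B = (V_BB − V_BE)/(R_B + (β+1)R_E) = (0.88 − 0.7)/(82 + 201×1) = 0.000636 mA.
I_C = β·I_B = 200×0.000636 = 0.127 mA.
V_CE = V_CC − I_C·R_C − I_E·R_E = 6.6 − 0.127×2.2 − 0.128×1 = 6.19 V > V_CE(sat), so the active-region assumption holds.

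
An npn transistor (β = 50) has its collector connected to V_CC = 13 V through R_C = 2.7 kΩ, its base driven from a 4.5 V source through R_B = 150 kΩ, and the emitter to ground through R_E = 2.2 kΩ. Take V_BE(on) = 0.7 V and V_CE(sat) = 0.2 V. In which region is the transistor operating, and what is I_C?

active; I_C ≈ 0.72 mA

Assume active. Base-emitter loop: I_B = (V_BB − V_BE)/(R_B + (β+1)R_E) = (4.5 − 0.7)/(150 + 51×2.2) = 0.0145 mA.
I_C = β·I_B = 50×0.0145 = 0.725 mA.
V_CE = V_CC − I_C·R_C − I_E·R_E = 13 − 0.725×2.7 − 0.739×2.2 = 9.42 V > V_CE(sat), so the active-region assumption holds.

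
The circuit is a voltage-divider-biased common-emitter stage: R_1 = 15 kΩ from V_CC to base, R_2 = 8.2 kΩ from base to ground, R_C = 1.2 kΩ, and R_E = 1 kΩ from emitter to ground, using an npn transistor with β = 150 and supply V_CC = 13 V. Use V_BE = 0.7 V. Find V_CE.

Thevenize the base divider: V_Th = V_CC·R_2/(R_1+R_2) = 13×8.2/23.2 = 4.59 V, R_Th = R_1‖R_2 = 5.3 kΩ.
Base-emitter loop: V_Th = I_B·R_Th + V_BE + (β+1)I_B·R_E, so I_B = (4.59 − 0.7) / (5.3 + 151×1) = 0.0249 mA.
I_C = β·I_B = 150×0.0249 = 3.74 mA, and I_E = (β+1)I_B = 3.76 mA.
V_CE = V_CC − I_C·R_C − I_E·R_E = 13 − 3.74×1.2 − 3.76×1 = 4.75 V.
V_CE = 4.75 V > 0.2 V confirms active-region operation.

V_CE ≈ 4.8 V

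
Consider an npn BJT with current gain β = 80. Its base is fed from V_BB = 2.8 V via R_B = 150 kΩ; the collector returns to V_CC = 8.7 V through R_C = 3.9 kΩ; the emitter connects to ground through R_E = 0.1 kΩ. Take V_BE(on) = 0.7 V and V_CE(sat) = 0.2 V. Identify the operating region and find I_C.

active; I_C ≈ 1.1 mA

Assume active. Base-emitter loop: I_B = (V_BB − V_BE)/(R_B + (β+1)R_E) = (2.8 − 0.7)/(150 + 81×0.1) = 0.0133 mA.
I_C = β·I_B = 80×0.0133 = 1.06 mA.
V_CE = V_CC − I_C·R_C − I_E·R_E = 8.7 − 1.06×3.9 − 1.08×0.1 = 4.45 V > V_CE(sat), so the active-region assumption holds.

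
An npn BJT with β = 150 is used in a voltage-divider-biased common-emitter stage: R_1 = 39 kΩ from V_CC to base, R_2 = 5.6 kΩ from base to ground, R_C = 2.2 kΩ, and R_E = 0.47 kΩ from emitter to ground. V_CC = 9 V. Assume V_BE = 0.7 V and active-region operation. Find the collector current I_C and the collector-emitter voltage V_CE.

Thevenize the base divider: V_Th = V_CC·R_2/(R_1+R_2) = 9×5.6/44.6 = 1.13 V, R_Th = R_1‖R_2 = 4.9 kΩ.
Base-emitter loop: V_Th = I_B·R_Th + V_BE + (β+1)I_B·R_E, so I_B = (1.13 − 0.7) / (4.9 + 151×0.47) = 0.00567 mA.
I_C = β·I_B = 150×0.00567 = 0.85 mA, and I_E = (β+1)I_B = 0.856 mA.
V_CE = V_CC − I_C·R_C − I_E·R_E = 9 − 0.85×2.2 − 0.856×0.47 = 6.73 V.
V_CE = 6.73 V > 0.2 V confirms active-region operation.

I_C ≈ 0.85 mA, V_CE ≈ 6.7 V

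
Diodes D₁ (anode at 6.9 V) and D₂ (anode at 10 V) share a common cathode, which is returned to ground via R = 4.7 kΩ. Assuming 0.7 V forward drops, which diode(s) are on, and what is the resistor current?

Assume both conduct. Then node N would need to be at both 6.9−0.7 = 6.2 V and 10−0.7 = 9.3 V, which is impossible.
Assume only D₂ conducts: V_N = 10 − 0.7 = 9.3 V, so I_R = 9.3/4.7 = 1.98 mA.
Check D₁: its anode-to-cathode voltage is 6.9 − 9.3 = -2.4 V < 0.7 V, so it is off. The assumption is consistent.

Only D₂ conducts; I_R ≈ 2 mA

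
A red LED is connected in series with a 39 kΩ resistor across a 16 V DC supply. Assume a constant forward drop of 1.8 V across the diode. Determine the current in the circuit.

I ≈ 0.36 mA

KVL around the loop: 16 = V_D + I·R = 1.8 + I × 39 kΩ.
So I = (16 − 1.8) / 39 kΩ = 14.2 / 39 = 0.364 mA.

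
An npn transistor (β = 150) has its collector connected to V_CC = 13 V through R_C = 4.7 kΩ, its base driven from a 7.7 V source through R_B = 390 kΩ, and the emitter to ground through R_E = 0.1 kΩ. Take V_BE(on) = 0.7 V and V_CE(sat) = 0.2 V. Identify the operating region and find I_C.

Assume active. Base-emitter loop: I_B = (V_BB − V_BE)/(R_B + (β+1)R_E) = (7.7 − 0.7)/(390 + 151×0.1) = 0.0173 mA.
I_C = β·I_B = 150×0.0173 = 2.59 mA.
V_CE = V_CC − I_C·R_C − I_E·R_E = 13 − 2.59×4.7 − 2.61×0.1 = 0.557 V > V_CE(sat), so the active-region assumption holds.

active; I_C ≈ 2.6 mA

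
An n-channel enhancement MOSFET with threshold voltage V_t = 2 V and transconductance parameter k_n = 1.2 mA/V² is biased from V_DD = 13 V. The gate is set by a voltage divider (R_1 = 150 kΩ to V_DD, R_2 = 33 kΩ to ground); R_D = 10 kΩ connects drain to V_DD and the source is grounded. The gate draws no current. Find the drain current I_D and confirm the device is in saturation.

V_G = V_DD·R_2/(R_1+R_2) = 13×33/183 = 2.34 V. With the source grounded, V_GS = V_G = 2.34 V.
Assume saturation: I_D = (k_n/2)(V_GS − V_t)² = (1.2/2)×(2.34 − 2)² = 0.6×0.344² = 0.0711 mA.
V_DS = V_DD − I_D·R_D = 13 − 0.0711×10 = 12.3 V.
Saturation requires V_DS ≥ V_GS − V_t = 0.344 V; 12.3 ≥ 0.344 ✓.

I_D ≈ 0.071 mA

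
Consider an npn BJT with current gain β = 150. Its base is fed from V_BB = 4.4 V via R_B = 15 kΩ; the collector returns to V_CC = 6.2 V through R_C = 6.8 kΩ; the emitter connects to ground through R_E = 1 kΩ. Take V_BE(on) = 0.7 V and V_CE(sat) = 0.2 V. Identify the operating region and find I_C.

Assume active: I_B = (4.4 − 0.7)/(15 + 151×1) = 0.0223 mA, I_C = β·I_B = 3.34 mA.
Then V_CE = 6.2 − 3.34×6.8 − 3.37×1 = -19.9 V < 0.2 V — the active assumption fails.
Re-solve with V_CE = 0.2 V. KCL at the emitter: V_E/R_E = (V_BB−0.7−V_E)/R_B + (V_CC−0.2−V_E)/R_C, giving V_E = 0.93 V.
I_C = (V_CC − 0.2 − V_E)/R_C = (6 − 0.93)/6.8 = 0.746 mA.
Check: I_B = (3.7 − 0.93)/15 = 0.185 mA, and β·I_B = 27.7 mA > I_C, confirming saturation.

saturation; I_C ≈ 0.75 mA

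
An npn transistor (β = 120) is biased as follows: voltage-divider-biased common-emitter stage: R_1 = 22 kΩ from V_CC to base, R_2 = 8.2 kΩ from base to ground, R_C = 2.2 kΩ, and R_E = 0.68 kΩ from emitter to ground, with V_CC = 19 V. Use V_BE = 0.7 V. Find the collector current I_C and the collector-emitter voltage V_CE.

Thevenize the base divider: V_Th = V_CC·R_2/(R_1+R_2) = 19×8.2/30.2 = 5.16 V, R_Th = R_1‖R_2 = 5.97 kΩ.
Base-emitter loop: V_Th = I_B·R_Th + V_BE + (β+1)I_B·R_E, so I_B = (5.16 − 0.7) / (5.97 + 121×0.68) = 0.0505 mA.
I_C = β·I_B = 120×0.0505 = 6.06 mA, and I_E = (β+1)I_B = 6.11 mA.
V_CE = V_CC − I_C·R_C − I_E·R_E = 19 − 6.06×2.2 − 6.11×0.68 = 1.5 V.
V_CE = 1.5 V > 0.2 V confirms active-region operation.

I_C ≈ 6.1 mA, V_CE ≈ 1.5 V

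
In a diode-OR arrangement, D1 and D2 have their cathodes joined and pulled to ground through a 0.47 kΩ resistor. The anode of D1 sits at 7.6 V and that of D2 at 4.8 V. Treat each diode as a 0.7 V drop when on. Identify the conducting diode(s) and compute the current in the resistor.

Only D1 conducts; I_R ≈ 15 mA

Assume both conduct. Then node N would need to be at both 7.6−0.7 = 6.9 V and 4.8−0.7 = 4.1 V, which is impossible.
Assume only D1 conducts: V_N = 7.6 − 0.7 = 6.9 V, so I_R = 6.9/0.47 = 14.7 mA.
Check D2: its anode-to-cathode voltage is 4.8 − 6.9 = -2.1 V < 0.7 V, so it is off. The assumption is consistent.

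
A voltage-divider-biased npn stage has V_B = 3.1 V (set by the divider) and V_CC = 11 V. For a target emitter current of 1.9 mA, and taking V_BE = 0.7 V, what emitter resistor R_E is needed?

V_E = V_B − V_BE = 3.1 − 0.7 = 2.4 V.
R_E = V_E / I_E = 2.4 / 1.9 = 1.26 kΩ.

R_E ≈ 1.3 kΩ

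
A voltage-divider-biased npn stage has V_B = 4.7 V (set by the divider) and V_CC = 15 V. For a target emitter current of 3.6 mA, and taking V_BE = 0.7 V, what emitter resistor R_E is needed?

V_E = V_B − V_BE = 4.7 − 0.7 = 4 V.
R_E = V_E / I_E = 4 / 3.6 = 1.11 kΩ.

R_E ≈ 1.1 kΩ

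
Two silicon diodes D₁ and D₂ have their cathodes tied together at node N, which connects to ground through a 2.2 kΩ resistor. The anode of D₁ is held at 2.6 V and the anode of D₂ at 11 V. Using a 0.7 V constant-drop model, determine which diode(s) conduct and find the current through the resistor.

Only D₂ conducts; I_R ≈ 4.7 mA

Assume both conduct. Then node N would need to be at both 2.6−0.7 = 1.9 V and 11−0.7 = 10.3 V, which is impossible.
Assume only D₂ conducts: V_N = 11 − 0.7 = 10.3 V, so I_R = 10.3/2.2 = 4.68 mA.
Check D₁: its anode-to-cathode voltage is 2.6 − 10.3 = -7.7 V < 0.7 V, so it is off. The assumption is consistent.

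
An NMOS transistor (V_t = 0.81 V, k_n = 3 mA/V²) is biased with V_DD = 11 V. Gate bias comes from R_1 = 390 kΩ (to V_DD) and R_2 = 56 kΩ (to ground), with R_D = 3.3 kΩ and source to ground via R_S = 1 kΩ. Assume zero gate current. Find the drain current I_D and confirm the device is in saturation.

V_G = V_DD·R_2/(R_1+R_2) = 11×56/446 = 1.38 V.
Assume saturation: I_D = (k_n/2)(V_GS − V_t)² with V_GS = V_G − I_D·R_S = 1.38 − 1·I_D.
Substituting gives 1.5·I_D² − 2.71·I_D + 0.489 = 0, with roots I_D = 0.203 or 1.61 mA.
The root I_D = 1.61 mA gives V_GS = -0.225 V ≤ V_t, so take I_D = 0.203 mA.
Then V_GS = 1.18 V and V_DS = V_DD − I_D(R_D+R_S) = 11 − 0.203×4.3 = 10.1 V.
Saturation requires V_DS ≥ V_GS − V_t = 0.368 V; 10.1 ≥ 0.368 ✓.

I_D ≈ 0.2 mA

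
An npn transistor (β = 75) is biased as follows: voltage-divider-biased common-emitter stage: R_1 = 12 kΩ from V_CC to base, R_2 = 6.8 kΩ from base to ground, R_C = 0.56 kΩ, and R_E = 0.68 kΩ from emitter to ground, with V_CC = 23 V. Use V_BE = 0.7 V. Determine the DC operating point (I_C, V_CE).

I_C ≈ 10 mA, V_CE ≈ 10 V

Thevenize the base divider: V_Th = V_CC·R_2/(R_1+R_2) = 23×6.8/18.8 = 8.32 V, R_Th = R_1‖R_2 = 4.34 kΩ.
Base-emitter loop: V_Th = I_B·R_Th + V_BE + (β+1)I_B·R_E, so I_B = (8.32 − 0.7) / (4.34 + 76×0.68) = 0.136 mA.
I_C = β·I_B = 75×0.136 = 10.2 mA, and I_E = (β+1)I_B = 10.3 mA.
V_CE = V_CC − I_C·R_C − I_E·R_E = 23 − 10.2×0.56 − 10.3×0.68 = 10.3 V.
V_CE = 10.3 V > 0.2 V confirms active-region operation.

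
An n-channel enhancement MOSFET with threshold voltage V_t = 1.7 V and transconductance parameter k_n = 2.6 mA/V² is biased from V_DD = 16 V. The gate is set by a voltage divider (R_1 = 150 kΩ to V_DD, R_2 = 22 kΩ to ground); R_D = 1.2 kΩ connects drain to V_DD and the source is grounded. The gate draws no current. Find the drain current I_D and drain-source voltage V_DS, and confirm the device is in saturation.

I_D ≈ 0.16 mA, V_DS ≈ 16 V

V_G = V_DD·R_2/(R_1+R_2) = 16×22/172 = 2.05 V. With the source grounded, V_GS = V_G = 2.05 V.
Assume saturation: I_D = (k_n/2)(V_GS − V_t)² = (2.6/2)×(2.05 − 1.7)² = 1.3×0.347² = 0.156 mA.
V_DS = V_DD − I_D·R_D = 16 − 0.156×1.2 = 15.8 V.
Saturation requires V_DS ≥ V_GS − V_t = 0.347 V; 15.8 ≥ 0.347 ✓.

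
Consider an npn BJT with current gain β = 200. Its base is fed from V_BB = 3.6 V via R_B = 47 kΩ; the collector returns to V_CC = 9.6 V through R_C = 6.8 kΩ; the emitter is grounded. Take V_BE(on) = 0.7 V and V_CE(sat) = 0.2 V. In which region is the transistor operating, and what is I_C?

saturation; I_C ≈ 1.4 mA

Assume active: I_B = (3.6 − 0.7)/47 = 0.0617 mA, giving I_C = β·I_B = 12.3 mA.
But then V_CE = 9.6 − 12.3×6.8 = -74.3 V < V_CE(sat) = 0.2 V — impossible in the active region.
So the transistor is saturated. With V_CE = 0.2 V, I_C = (V_CC − 0.2)/R_C = 9.4/6.8 = 1.38 mA.
Check: β·I_B = 12.3 mA > I_C = 1.38 mA, confirming saturation.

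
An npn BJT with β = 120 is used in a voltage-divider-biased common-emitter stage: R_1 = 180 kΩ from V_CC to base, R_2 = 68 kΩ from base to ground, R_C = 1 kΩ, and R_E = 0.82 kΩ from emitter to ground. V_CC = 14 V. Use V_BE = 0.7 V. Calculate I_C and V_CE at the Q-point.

Thevenize the base divider: V_Th = V_CC·R_2/(R_1+R_2) = 14×68/248 = 3.84 V, R_Th = R_1‖R_2 = 49.4 kΩ.
Base-emitter loop: V_Th = I_B·R_Th + V_BE + (β+1)I_B·R_E, so I_B = (3.84 − 0.7) / (49.4 + 121×0.82) = 0.0211 mA.
I_C = β·I_B = 120×0.0211 = 2.54 mA, and I_E = (β+1)I_B = 2.56 mA.
V_CE = V_CC − I_C·R_C − I_E·R_E = 14 − 2.54×1 − 2.56×0.82 = 9.37 V.
V_CE = 9.37 V > 0.2 V confirms active-region operation.

I_C ≈ 2.5 mA, V_CE ≈ 9.4 V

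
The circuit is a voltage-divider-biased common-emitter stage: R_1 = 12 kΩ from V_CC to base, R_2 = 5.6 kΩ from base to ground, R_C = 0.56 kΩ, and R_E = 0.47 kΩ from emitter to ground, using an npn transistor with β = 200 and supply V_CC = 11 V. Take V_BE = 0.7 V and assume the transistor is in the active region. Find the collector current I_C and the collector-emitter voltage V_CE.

Thevenize the base divider: V_Th = V_CC·R_2/(R_1+R_2) = 11×5.6/17.6 = 3.5 V, R_Th = R_1‖R_2 = 3.82 kΩ.
Base-emitter loop: V_Th = I_B·R_Th + V_BE + (β+1)I_B·R_E, so I_B = (3.5 − 0.7) / (3.82 + 201×0.47) = 0.0285 mA.
I_C = β·I_B = 200×0.0285 = 5.7 mA, and I_E = (β+1)I_B = 5.73 mA.
V_CE = V_CC − I_C·R_C − I_E·R_E = 11 − 5.7×0.56 − 5.73×0.47 = 5.12 V.
V_CE = 5.12 V > 0.2 V confirms active-region operation.

I_C ≈ 5.7 mA, V_CE ≈ 5.1 V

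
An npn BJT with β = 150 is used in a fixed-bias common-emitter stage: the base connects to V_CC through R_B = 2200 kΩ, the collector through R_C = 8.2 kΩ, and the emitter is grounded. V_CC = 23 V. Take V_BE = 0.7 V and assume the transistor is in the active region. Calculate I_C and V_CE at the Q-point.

Base loop: V_CC = I_B·R_B + V_BE, so I_B = (23 − 0.7)/2200 kΩ = 0.0101 mA.
In the active region I_C = β·I_B = 150 × 0.0101 = 1.52 mA.
Collector loop: V_CE = V_CC − I_C·R_C = 23 − 1.52×8.2 = 10.5 V.
Since V_CE = 10.5 V > V_CE(sat) ≈ 0.2 V, the transistor is in the active region as assumed.

I_C ≈ 1.5 mA, V_CE ≈ 11 V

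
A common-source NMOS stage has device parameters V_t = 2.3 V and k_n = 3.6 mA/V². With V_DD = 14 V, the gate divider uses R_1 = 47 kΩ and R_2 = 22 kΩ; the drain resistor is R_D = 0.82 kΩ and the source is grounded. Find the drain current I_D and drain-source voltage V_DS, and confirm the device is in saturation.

V_G = V_DD·R_2/(R_1+R_2) = 14×22/69 = 4.46 V. With the source grounded, V_GS = V_G = 4.46 V.
Assume saturation: I_D = (k_n/2)(V_GS − V_t)² = (3.6/2)×(4.46 − 2.3)² = 1.8×2.16² = 8.43 mA.
V_DS = V_DD − I_D·R_D = 14 − 8.43×0.82 = 7.09 V.
Saturation requires V_DS ≥ V_GS − V_t = 2.16 V; 7.09 ≥ 2.16 ✓.

I_D ≈ 8.4 mA, V_DS ≈ 7.1 V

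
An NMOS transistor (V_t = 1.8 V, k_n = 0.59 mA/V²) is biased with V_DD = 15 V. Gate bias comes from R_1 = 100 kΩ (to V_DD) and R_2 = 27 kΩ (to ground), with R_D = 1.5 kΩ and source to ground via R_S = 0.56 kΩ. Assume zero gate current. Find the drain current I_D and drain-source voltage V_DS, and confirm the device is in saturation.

I_D ≈ 0.4 mA, V_DS ≈ 14 V

V_G = V_DD·R_2/(R_1+R_2) = 15×27/127 = 3.19 V.
Assume saturation: I_D = (k_n/2)(V_GS − V_t)² with V_GS = V_G − I_D·R_S = 3.19 − 0.56·I_D.
Substituting gives 0.0925·I_D² − 1.46·I_D + 0.569 = 0, with roots I_D = 0.4 or 15.4 mA.
The root I_D = 15.4 mA gives V_GS = -5.42 V ≤ V_t, so take I_D = 0.4 mA.
Then V_GS = 2.96 V and V_DS = V_DD − I_D(R_D+R_S) = 15 − 0.4×2.06 = 14.2 V.
Saturation requires V_DS ≥ V_GS − V_t = 1.16 V; 14.2 ≥ 1.16 ✓.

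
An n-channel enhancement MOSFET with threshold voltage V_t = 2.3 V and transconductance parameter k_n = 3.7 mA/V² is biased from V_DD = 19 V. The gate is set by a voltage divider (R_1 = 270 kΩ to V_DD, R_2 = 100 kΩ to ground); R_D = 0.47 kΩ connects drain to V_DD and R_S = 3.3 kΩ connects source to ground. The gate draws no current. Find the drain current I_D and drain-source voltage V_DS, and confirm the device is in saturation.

V_G = V_DD·R_2/(R_1+R_2) = 19×100/370 = 5.14 V.
Assume saturation: I_D = (k_n/2)(V_GS − V_t)² with V_GS = V_G − I_D·R_S = 5.14 − 3.3·I_D.
Substituting gives 20.1·I_D² − 35.6·I_D + 14.9 = 0, with roots I_D = 0.676 or 1.09 mA.
The root I_D = 1.09 mA gives V_GS = 1.53 V ≤ V_t, so take I_D = 0.676 mA.
Then V_GS = 2.9 V and V_DS = V_DD − I_D(R_D+R_S) = 19 − 0.676×3.77 = 16.5 V.
Saturation requires V_DS ≥ V_GS − V_t = 0.604 V; 16.5 ≥ 0.604 ✓.

I_D ≈ 0.68 mA, V_DS ≈ 16 V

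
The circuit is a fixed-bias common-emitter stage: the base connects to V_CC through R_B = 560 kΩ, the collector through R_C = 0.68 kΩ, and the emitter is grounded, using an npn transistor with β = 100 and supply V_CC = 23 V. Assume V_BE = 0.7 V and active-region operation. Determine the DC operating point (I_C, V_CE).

Base loop: V_CC = I_B·R_B + V_BE, so I_B = (23 − 0.7)/560 kΩ = 0.0398 mA.
In the active region I_C = β·I_B = 100 × 0.0398 = 3.98 mA.
Collector loop: V_CE = V_CC − I_C·R_C = 23 − 3.98×0.68 = 20.3 V.
Since V_CE = 20.3 V > V_CE(sat) ≈ 0.2 V, the transistor is in the active region as assumed.

I_C ≈ 4 mA, V_CE ≈ 20 V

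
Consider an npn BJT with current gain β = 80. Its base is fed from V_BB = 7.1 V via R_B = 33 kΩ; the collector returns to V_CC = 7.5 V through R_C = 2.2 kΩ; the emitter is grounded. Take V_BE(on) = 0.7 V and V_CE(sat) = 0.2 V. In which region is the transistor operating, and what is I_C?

saturation; I_C ≈ 3.3 mA

Assume active: I_B = (7.1 − 0.7)/33 = 0.194 mA, giving I_C = β·I_B = 15.5 mA.
But then V_CE = 7.5 − 15.5×2.2 = -26.6 V < V_CE(sat) = 0.2 V — impossible in the active region.
So the transistor is saturated. With V_CE = 0.2 V, I_C = (V_CC − 0.2)/R_C = 7.3/2.2 = 3.32 mA.
Check: β·I_B = 15.5 mA > I_C = 3.32 mA, confirming saturation.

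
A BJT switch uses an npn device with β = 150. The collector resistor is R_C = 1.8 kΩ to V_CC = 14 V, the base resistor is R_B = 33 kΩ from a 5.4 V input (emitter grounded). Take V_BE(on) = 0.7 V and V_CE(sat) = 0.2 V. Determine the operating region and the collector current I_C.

saturation; I_C ≈ 7.7 mA

Assume active: I_B = (5.4 − 0.7)/33 = 0.142 mA, giving I_C = β·I_B = 21.4 mA.
But then V_CE = 14 − 21.4×1.8 = -24.5 V < V_CE(sat) = 0.2 V — impossible in the active region.
So the transistor is saturated. With V_CE = 0.2 V, I_C = (V_CC − 0.2)/R_C = 13.8/1.8 = 7.67 mA.
Check: β·I_B = 21.4 mA > I_C = 7.67 mA, confirming saturation.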